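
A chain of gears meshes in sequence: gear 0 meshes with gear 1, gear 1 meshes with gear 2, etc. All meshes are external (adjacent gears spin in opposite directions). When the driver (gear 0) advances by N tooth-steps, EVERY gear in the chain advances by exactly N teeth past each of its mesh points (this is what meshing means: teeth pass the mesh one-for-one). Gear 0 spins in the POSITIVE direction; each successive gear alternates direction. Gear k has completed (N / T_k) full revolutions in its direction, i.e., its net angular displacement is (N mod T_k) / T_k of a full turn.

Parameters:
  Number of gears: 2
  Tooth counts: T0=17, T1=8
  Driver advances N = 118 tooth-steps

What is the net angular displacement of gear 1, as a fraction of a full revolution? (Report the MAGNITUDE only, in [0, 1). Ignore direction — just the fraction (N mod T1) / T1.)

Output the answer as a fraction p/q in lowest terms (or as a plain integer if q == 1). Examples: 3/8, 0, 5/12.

Chain of 2 gears, tooth counts: [17, 8]
  gear 0: T0=17, direction=positive, advance = 118 mod 17 = 16 teeth = 16/17 turn
  gear 1: T1=8, direction=negative, advance = 118 mod 8 = 6 teeth = 6/8 turn
Gear 1: 118 mod 8 = 6
Fraction = 6 / 8 = 3/4 (gcd(6,8)=2) = 3/4

Answer: 3/4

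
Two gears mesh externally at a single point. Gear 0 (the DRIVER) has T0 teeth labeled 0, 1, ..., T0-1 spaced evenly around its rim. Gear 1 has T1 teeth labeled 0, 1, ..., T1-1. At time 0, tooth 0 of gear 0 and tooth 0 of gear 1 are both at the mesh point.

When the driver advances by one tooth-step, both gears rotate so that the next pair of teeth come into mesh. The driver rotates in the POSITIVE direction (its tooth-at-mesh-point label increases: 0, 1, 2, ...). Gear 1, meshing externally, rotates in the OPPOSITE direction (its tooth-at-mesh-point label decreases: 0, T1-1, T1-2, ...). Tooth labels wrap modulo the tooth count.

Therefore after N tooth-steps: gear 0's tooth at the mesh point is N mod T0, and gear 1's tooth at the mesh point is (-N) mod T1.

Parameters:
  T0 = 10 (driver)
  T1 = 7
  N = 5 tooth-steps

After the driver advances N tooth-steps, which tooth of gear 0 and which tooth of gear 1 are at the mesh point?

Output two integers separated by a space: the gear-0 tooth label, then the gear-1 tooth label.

Gear 0 (driver, T0=10): tooth at mesh = N mod T0
  5 = 0 * 10 + 5, so 5 mod 10 = 5
  gear 0 tooth = 5
Gear 1 (driven, T1=7): tooth at mesh = (-N) mod T1
  5 = 0 * 7 + 5, so 5 mod 7 = 5
  (-5) mod 7 = (-5) mod 7 = 7 - 5 = 2
Mesh after 5 steps: gear-0 tooth 5 meets gear-1 tooth 2

Answer: 5 2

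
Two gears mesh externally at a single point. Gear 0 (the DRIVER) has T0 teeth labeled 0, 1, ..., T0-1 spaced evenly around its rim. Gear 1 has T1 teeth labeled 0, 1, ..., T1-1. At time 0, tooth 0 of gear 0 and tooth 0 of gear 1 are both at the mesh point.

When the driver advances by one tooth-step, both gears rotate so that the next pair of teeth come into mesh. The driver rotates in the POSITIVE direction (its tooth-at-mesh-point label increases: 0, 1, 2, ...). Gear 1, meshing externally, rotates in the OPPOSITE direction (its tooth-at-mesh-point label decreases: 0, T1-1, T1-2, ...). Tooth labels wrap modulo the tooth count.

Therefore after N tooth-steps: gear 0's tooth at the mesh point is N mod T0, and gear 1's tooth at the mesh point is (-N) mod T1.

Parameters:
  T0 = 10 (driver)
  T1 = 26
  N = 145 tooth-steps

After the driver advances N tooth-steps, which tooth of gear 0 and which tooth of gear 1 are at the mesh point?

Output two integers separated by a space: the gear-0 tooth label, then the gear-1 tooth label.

Answer: 5 11

Derivation:
Gear 0 (driver, T0=10): tooth at mesh = N mod T0
  145 = 14 * 10 + 5, so 145 mod 10 = 5
  gear 0 tooth = 5
Gear 1 (driven, T1=26): tooth at mesh = (-N) mod T1
  145 = 5 * 26 + 15, so 145 mod 26 = 15
  (-145) mod 26 = (-15) mod 26 = 26 - 15 = 11
Mesh after 145 steps: gear-0 tooth 5 meets gear-1 tooth 11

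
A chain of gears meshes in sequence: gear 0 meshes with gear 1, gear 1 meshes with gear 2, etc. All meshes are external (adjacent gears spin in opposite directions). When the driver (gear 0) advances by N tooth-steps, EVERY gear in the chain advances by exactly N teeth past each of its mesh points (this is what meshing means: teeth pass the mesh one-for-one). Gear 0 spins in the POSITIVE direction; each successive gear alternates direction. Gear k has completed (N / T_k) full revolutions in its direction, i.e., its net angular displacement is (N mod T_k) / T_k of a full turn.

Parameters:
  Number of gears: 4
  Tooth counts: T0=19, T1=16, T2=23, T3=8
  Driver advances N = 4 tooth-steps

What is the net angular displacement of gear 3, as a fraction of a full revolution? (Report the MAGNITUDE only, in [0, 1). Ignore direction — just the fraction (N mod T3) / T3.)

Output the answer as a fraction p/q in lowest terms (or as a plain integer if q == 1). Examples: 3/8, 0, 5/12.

Chain of 4 gears, tooth counts: [19, 16, 23, 8]
  gear 0: T0=19, direction=positive, advance = 4 mod 19 = 4 teeth = 4/19 turn
  gear 1: T1=16, direction=negative, advance = 4 mod 16 = 4 teeth = 4/16 turn
  gear 2: T2=23, direction=positive, advance = 4 mod 23 = 4 teeth = 4/23 turn
  gear 3: T3=8, direction=negative, advance = 4 mod 8 = 4 teeth = 4/8 turn
Gear 3: 4 mod 8 = 4
Fraction = 4 / 8 = 1/2 (gcd(4,8)=4) = 1/2

Answer: 1/2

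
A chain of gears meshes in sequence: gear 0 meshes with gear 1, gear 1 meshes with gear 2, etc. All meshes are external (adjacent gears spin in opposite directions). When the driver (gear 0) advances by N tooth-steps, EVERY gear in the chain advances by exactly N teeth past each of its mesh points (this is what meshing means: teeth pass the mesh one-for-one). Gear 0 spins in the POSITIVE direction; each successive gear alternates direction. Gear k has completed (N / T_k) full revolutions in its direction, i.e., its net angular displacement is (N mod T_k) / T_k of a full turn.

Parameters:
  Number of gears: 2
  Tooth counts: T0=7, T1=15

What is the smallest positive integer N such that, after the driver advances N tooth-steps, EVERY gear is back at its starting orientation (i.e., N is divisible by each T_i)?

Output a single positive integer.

Gear k returns to start when N is a multiple of T_k.
All gears at start simultaneously when N is a common multiple of [7, 15]; the smallest such N is lcm(7, 15).
Start: lcm = T0 = 7
Fold in T1=15: gcd(7, 15) = 1; lcm(7, 15) = 7 * 15 / 1 = 105 / 1 = 105
Full cycle length = 105

Answer: 105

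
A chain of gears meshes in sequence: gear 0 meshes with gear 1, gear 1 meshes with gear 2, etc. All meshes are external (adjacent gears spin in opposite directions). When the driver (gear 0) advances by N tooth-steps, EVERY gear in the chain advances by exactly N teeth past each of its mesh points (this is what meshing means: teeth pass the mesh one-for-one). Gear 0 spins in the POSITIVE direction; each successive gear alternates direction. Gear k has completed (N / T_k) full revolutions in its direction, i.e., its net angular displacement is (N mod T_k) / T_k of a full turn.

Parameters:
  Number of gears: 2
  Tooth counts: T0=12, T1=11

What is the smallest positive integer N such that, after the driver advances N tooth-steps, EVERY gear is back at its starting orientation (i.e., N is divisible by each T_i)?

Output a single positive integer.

Answer: 132

Derivation:
Gear k returns to start when N is a multiple of T_k.
All gears at start simultaneously when N is a common multiple of [12, 11]; the smallest such N is lcm(12, 11).
Start: lcm = T0 = 12
Fold in T1=11: gcd(12, 11) = 1; lcm(12, 11) = 12 * 11 / 1 = 132 / 1 = 132
Full cycle length = 132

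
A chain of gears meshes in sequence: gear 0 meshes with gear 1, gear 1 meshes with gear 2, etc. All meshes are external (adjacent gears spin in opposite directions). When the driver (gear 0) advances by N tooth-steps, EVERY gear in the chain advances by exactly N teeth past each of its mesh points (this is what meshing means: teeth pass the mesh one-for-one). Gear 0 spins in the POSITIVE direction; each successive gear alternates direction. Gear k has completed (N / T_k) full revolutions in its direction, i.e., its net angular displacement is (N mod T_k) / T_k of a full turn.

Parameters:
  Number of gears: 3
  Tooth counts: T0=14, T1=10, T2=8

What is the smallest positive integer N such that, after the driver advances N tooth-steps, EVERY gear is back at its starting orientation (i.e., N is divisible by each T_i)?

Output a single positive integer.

Answer: 280

Derivation:
Gear k returns to start when N is a multiple of T_k.
All gears at start simultaneously when N is a common multiple of [14, 10, 8]; the smallest such N is lcm(14, 10, 8).
Start: lcm = T0 = 14
Fold in T1=10: gcd(14, 10) = 2; lcm(14, 10) = 14 * 10 / 2 = 140 / 2 = 70
Fold in T2=8: gcd(70, 8) = 2; lcm(70, 8) = 70 * 8 / 2 = 560 / 2 = 280
Full cycle length = 280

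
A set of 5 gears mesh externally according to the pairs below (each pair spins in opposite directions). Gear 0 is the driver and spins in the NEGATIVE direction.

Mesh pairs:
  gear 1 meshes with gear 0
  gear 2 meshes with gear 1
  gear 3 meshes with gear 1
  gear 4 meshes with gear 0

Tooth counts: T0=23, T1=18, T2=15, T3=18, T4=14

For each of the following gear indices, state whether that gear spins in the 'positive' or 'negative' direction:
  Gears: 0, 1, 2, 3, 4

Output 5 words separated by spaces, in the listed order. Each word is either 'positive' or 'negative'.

Gear 0 (driver): negative (depth 0)
  gear 1: meshes with gear 0 -> depth 1 -> positive (opposite of gear 0)
  gear 2: meshes with gear 1 -> depth 2 -> negative (opposite of gear 1)
  gear 3: meshes with gear 1 -> depth 2 -> negative (opposite of gear 1)
  gear 4: meshes with gear 0 -> depth 1 -> positive (opposite of gear 0)
Queried indices 0, 1, 2, 3, 4 -> negative, positive, negative, negative, positive

Answer: negative positive negative negative positive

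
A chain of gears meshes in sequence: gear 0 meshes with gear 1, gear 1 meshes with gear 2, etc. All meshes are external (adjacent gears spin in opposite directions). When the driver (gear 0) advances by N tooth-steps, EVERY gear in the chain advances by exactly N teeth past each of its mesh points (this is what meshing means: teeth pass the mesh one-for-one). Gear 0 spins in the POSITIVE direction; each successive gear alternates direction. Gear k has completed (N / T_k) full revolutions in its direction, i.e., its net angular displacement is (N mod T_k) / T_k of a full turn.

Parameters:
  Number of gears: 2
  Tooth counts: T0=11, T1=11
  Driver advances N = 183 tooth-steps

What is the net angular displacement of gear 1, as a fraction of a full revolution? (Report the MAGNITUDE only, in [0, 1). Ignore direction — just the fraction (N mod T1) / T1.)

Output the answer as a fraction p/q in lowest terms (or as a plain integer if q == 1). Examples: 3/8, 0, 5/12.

Answer: 7/11

Derivation:
Chain of 2 gears, tooth counts: [11, 11]
  gear 0: T0=11, direction=positive, advance = 183 mod 11 = 7 teeth = 7/11 turn
  gear 1: T1=11, direction=negative, advance = 183 mod 11 = 7 teeth = 7/11 turn
Gear 1: 183 mod 11 = 7
Fraction = 7 / 11 = 7/11 (gcd(7,11)=1) = 7/11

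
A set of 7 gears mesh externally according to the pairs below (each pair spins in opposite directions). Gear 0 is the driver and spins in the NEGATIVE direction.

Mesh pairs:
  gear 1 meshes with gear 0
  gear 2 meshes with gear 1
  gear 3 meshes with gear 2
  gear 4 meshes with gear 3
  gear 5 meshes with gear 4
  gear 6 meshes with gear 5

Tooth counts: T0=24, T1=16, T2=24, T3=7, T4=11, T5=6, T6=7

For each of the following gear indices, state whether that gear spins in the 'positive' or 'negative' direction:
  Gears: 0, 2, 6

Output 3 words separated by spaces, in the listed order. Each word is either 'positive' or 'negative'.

Gear 0 (driver): negative (depth 0)
  gear 1: meshes with gear 0 -> depth 1 -> positive (opposite of gear 0)
  gear 2: meshes with gear 1 -> depth 2 -> negative (opposite of gear 1)
  gear 3: meshes with gear 2 -> depth 3 -> positive (opposite of gear 2)
  gear 4: meshes with gear 3 -> depth 4 -> negative (opposite of gear 3)
  gear 5: meshes with gear 4 -> depth 5 -> positive (opposite of gear 4)
  gear 6: meshes with gear 5 -> depth 6 -> negative (opposite of gear 5)
Queried indices 0, 2, 6 -> negative, negative, negative

Answer: negative negative negative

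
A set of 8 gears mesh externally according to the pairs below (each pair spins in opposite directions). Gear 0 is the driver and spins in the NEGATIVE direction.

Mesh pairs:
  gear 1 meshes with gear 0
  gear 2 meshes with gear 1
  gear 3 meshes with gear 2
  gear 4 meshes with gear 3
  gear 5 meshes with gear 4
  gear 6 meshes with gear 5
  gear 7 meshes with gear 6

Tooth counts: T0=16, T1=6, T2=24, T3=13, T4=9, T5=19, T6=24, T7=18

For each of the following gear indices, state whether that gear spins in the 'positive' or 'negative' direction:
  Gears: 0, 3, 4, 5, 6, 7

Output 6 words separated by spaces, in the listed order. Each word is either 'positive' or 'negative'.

Answer: negative positive negative positive negative positive

Derivation:
Gear 0 (driver): negative (depth 0)
  gear 1: meshes with gear 0 -> depth 1 -> positive (opposite of gear 0)
  gear 2: meshes with gear 1 -> depth 2 -> negative (opposite of gear 1)
  gear 3: meshes with gear 2 -> depth 3 -> positive (opposite of gear 2)
  gear 4: meshes with gear 3 -> depth 4 -> negative (opposite of gear 3)
  gear 5: meshes with gear 4 -> depth 5 -> positive (opposite of gear 4)
  gear 6: meshes with gear 5 -> depth 6 -> negative (opposite of gear 5)
  gear 7: meshes with gear 6 -> depth 7 -> positive (opposite of gear 6)
Queried indices 0, 3, 4, 5, 6, 7 -> negative, positive, negative, positive, negative, positive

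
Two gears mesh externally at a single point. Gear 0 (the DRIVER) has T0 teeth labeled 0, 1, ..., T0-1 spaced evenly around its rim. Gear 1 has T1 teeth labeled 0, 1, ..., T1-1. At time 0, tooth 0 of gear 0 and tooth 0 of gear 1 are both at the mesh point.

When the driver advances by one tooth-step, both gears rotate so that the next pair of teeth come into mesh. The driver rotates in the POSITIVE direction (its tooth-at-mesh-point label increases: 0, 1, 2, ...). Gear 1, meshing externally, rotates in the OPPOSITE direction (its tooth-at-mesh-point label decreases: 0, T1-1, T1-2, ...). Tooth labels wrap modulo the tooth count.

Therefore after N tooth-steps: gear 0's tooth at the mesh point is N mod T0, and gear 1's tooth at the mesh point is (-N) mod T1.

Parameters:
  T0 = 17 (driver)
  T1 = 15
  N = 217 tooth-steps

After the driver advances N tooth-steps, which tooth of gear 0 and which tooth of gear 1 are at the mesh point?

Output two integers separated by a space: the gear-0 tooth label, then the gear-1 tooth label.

Answer: 13 8

Derivation:
Gear 0 (driver, T0=17): tooth at mesh = N mod T0
  217 = 12 * 17 + 13, so 217 mod 17 = 13
  gear 0 tooth = 13
Gear 1 (driven, T1=15): tooth at mesh = (-N) mod T1
  217 = 14 * 15 + 7, so 217 mod 15 = 7
  (-217) mod 15 = (-7) mod 15 = 15 - 7 = 8
Mesh after 217 steps: gear-0 tooth 13 meets gear-1 tooth 8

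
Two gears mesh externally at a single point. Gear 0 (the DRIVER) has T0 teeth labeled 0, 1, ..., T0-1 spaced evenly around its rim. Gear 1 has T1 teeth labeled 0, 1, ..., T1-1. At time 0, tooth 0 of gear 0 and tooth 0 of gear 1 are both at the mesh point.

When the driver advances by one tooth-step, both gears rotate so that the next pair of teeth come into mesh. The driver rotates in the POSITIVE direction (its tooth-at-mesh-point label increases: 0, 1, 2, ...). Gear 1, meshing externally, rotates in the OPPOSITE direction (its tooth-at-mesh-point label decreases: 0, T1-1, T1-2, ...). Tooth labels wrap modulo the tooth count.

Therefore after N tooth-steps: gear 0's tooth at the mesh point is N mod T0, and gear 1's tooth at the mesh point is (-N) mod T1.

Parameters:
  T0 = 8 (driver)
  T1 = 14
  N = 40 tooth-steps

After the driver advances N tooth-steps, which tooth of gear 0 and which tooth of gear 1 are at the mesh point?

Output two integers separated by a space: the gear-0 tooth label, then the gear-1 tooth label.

Gear 0 (driver, T0=8): tooth at mesh = N mod T0
  40 = 5 * 8 + 0, so 40 mod 8 = 0
  gear 0 tooth = 0
Gear 1 (driven, T1=14): tooth at mesh = (-N) mod T1
  40 = 2 * 14 + 12, so 40 mod 14 = 12
  (-40) mod 14 = (-12) mod 14 = 14 - 12 = 2
Mesh after 40 steps: gear-0 tooth 0 meets gear-1 tooth 2

Answer: 0 2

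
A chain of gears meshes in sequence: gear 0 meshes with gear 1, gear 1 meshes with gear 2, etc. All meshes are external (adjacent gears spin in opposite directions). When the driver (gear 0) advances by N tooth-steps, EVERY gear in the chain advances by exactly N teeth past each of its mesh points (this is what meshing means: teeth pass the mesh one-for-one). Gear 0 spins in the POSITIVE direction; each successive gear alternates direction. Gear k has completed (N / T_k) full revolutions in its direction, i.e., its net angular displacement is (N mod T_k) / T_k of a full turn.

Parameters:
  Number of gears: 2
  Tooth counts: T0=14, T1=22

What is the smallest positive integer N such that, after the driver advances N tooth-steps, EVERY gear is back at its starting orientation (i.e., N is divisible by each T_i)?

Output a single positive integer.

Answer: 154

Derivation:
Gear k returns to start when N is a multiple of T_k.
All gears at start simultaneously when N is a common multiple of [14, 22]; the smallest such N is lcm(14, 22).
Start: lcm = T0 = 14
Fold in T1=22: gcd(14, 22) = 2; lcm(14, 22) = 14 * 22 / 2 = 308 / 2 = 154
Full cycle length = 154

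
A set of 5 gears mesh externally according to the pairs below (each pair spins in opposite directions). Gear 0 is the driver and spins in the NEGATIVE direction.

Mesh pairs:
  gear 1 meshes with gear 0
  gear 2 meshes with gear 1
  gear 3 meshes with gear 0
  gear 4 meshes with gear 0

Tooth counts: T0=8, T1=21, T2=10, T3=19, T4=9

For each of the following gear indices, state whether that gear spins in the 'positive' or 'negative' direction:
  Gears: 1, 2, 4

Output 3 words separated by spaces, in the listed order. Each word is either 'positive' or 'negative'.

Answer: positive negative positive

Derivation:
Gear 0 (driver): negative (depth 0)
  gear 1: meshes with gear 0 -> depth 1 -> positive (opposite of gear 0)
  gear 2: meshes with gear 1 -> depth 2 -> negative (opposite of gear 1)
  gear 3: meshes with gear 0 -> depth 1 -> positive (opposite of gear 0)
  gear 4: meshes with gear 0 -> depth 1 -> positive (opposite of gear 0)
Queried indices 1, 2, 4 -> positive, negative, positive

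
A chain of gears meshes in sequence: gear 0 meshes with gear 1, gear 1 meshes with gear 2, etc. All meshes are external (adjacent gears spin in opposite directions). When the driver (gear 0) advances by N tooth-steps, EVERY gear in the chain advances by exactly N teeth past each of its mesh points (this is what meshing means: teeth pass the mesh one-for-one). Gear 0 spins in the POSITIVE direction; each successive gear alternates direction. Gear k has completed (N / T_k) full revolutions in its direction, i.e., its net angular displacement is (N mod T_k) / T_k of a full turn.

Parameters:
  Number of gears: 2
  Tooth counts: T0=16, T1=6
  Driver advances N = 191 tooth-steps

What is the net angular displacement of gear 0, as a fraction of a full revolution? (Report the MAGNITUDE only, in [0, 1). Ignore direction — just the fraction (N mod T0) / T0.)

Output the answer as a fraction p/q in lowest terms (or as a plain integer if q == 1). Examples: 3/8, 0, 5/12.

Answer: 15/16

Derivation:
Chain of 2 gears, tooth counts: [16, 6]
  gear 0: T0=16, direction=positive, advance = 191 mod 16 = 15 teeth = 15/16 turn
  gear 1: T1=6, direction=negative, advance = 191 mod 6 = 5 teeth = 5/6 turn
Gear 0: 191 mod 16 = 15
Fraction = 15 / 16 = 15/16 (gcd(15,16)=1) = 15/16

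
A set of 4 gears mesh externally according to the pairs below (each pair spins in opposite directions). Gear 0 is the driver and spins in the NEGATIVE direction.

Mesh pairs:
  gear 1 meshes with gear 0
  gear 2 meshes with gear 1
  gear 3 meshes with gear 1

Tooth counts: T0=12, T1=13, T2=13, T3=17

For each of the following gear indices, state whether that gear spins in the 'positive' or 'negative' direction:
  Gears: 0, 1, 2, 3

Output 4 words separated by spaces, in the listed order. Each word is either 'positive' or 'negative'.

Answer: negative positive negative negative

Derivation:
Gear 0 (driver): negative (depth 0)
  gear 1: meshes with gear 0 -> depth 1 -> positive (opposite of gear 0)
  gear 2: meshes with gear 1 -> depth 2 -> negative (opposite of gear 1)
  gear 3: meshes with gear 1 -> depth 2 -> negative (opposite of gear 1)
Queried indices 0, 1, 2, 3 -> negative, positive, negative, negative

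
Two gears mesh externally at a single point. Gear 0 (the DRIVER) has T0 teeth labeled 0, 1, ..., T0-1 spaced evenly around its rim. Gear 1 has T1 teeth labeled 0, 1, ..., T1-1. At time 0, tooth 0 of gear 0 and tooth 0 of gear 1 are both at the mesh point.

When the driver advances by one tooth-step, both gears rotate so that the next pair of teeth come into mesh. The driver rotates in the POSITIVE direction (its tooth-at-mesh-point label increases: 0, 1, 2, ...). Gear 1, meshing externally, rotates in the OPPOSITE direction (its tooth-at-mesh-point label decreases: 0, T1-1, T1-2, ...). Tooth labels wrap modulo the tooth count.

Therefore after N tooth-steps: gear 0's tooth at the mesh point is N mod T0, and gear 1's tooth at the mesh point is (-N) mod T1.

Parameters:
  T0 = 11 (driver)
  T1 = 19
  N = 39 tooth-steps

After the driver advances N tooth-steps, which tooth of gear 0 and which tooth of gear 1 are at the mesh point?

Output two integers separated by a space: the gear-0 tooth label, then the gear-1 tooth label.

Answer: 6 18

Derivation:
Gear 0 (driver, T0=11): tooth at mesh = N mod T0
  39 = 3 * 11 + 6, so 39 mod 11 = 6
  gear 0 tooth = 6
Gear 1 (driven, T1=19): tooth at mesh = (-N) mod T1
  39 = 2 * 19 + 1, so 39 mod 19 = 1
  (-39) mod 19 = (-1) mod 19 = 19 - 1 = 18
Mesh after 39 steps: gear-0 tooth 6 meets gear-1 tooth 18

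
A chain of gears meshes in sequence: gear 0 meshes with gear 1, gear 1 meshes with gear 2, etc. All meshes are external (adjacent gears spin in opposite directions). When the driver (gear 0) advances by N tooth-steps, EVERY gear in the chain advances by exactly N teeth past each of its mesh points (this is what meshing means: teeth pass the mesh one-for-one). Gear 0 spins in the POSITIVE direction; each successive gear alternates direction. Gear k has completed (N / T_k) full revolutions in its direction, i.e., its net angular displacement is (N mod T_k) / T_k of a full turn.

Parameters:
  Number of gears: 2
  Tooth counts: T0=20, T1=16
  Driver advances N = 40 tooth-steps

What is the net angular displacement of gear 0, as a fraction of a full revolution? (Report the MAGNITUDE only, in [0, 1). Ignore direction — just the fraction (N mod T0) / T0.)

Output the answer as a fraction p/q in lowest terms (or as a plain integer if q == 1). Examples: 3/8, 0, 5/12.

Answer: 0

Derivation:
Chain of 2 gears, tooth counts: [20, 16]
  gear 0: T0=20, direction=positive, advance = 40 mod 20 = 0 teeth = 0/20 turn
  gear 1: T1=16, direction=negative, advance = 40 mod 16 = 8 teeth = 8/16 turn
Gear 0: 40 mod 20 = 0
Fraction = 0 / 20 = 0/1 (gcd(0,20)=20) = 0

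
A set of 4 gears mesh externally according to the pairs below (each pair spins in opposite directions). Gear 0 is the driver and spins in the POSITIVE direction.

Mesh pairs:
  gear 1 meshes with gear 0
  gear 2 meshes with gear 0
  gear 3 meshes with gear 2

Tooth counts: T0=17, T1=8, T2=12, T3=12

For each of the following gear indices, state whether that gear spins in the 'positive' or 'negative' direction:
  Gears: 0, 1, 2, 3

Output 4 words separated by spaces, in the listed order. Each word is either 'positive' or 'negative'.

Answer: positive negative negative positive

Derivation:
Gear 0 (driver): positive (depth 0)
  gear 1: meshes with gear 0 -> depth 1 -> negative (opposite of gear 0)
  gear 2: meshes with gear 0 -> depth 1 -> negative (opposite of gear 0)
  gear 3: meshes with gear 2 -> depth 2 -> positive (opposite of gear 2)
Queried indices 0, 1, 2, 3 -> positive, negative, negative, positive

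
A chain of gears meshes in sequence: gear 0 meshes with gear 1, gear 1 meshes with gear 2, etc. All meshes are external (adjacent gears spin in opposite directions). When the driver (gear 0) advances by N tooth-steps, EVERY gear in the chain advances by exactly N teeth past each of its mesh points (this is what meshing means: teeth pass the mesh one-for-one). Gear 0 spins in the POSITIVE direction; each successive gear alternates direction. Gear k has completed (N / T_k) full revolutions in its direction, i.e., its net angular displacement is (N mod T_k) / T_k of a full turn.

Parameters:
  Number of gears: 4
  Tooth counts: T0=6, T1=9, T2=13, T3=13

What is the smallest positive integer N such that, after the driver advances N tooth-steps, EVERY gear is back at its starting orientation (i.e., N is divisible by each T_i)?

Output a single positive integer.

Answer: 234

Derivation:
Gear k returns to start when N is a multiple of T_k.
All gears at start simultaneously when N is a common multiple of [6, 9, 13, 13]; the smallest such N is lcm(6, 9, 13, 13).
Start: lcm = T0 = 6
Fold in T1=9: gcd(6, 9) = 3; lcm(6, 9) = 6 * 9 / 3 = 54 / 3 = 18
Fold in T2=13: gcd(18, 13) = 1; lcm(18, 13) = 18 * 13 / 1 = 234 / 1 = 234
Fold in T3=13: gcd(234, 13) = 13; lcm(234, 13) = 234 * 13 / 13 = 3042 / 13 = 234
Full cycle length = 234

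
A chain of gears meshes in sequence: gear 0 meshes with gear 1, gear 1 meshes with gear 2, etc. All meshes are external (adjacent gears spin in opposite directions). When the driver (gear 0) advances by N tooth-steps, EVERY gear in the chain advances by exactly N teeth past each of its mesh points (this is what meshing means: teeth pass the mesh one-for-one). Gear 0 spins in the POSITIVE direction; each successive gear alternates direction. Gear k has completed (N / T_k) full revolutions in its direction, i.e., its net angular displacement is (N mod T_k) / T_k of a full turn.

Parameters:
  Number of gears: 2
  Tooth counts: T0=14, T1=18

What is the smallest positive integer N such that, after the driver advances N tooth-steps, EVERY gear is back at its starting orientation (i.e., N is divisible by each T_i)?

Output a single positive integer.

Answer: 126

Derivation:
Gear k returns to start when N is a multiple of T_k.
All gears at start simultaneously when N is a common multiple of [14, 18]; the smallest such N is lcm(14, 18).
Start: lcm = T0 = 14
Fold in T1=18: gcd(14, 18) = 2; lcm(14, 18) = 14 * 18 / 2 = 252 / 2 = 126
Full cycle length = 126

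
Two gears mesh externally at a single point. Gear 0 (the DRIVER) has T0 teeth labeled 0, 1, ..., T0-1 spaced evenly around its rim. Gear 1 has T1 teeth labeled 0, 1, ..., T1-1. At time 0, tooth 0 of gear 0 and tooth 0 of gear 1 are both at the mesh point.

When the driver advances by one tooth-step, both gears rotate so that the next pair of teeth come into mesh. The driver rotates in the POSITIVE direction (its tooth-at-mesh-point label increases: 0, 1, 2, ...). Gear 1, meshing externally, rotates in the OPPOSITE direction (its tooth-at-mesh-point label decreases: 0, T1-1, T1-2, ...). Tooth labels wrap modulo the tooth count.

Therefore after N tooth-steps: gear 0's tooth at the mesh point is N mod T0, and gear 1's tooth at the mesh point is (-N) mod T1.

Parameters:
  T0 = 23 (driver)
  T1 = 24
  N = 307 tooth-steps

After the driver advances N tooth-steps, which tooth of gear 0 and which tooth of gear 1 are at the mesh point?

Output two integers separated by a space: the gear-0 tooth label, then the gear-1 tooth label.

Gear 0 (driver, T0=23): tooth at mesh = N mod T0
  307 = 13 * 23 + 8, so 307 mod 23 = 8
  gear 0 tooth = 8
Gear 1 (driven, T1=24): tooth at mesh = (-N) mod T1
  307 = 12 * 24 + 19, so 307 mod 24 = 19
  (-307) mod 24 = (-19) mod 24 = 24 - 19 = 5
Mesh after 307 steps: gear-0 tooth 8 meets gear-1 tooth 5

Answer: 8 5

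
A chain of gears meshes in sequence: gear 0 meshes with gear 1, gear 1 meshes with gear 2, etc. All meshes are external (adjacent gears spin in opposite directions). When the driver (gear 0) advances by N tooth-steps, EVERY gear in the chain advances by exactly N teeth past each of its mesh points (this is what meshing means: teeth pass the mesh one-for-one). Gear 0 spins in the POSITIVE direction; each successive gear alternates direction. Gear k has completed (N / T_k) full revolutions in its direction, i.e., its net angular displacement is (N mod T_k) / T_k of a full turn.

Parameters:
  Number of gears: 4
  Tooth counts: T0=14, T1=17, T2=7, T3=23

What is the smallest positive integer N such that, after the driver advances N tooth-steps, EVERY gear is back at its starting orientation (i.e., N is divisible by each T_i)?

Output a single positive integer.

Gear k returns to start when N is a multiple of T_k.
All gears at start simultaneously when N is a common multiple of [14, 17, 7, 23]; the smallest such N is lcm(14, 17, 7, 23).
Start: lcm = T0 = 14
Fold in T1=17: gcd(14, 17) = 1; lcm(14, 17) = 14 * 17 / 1 = 238 / 1 = 238
Fold in T2=7: gcd(238, 7) = 7; lcm(238, 7) = 238 * 7 / 7 = 1666 / 7 = 238
Fold in T3=23: gcd(238, 23) = 1; lcm(238, 23) = 238 * 23 / 1 = 5474 / 1 = 5474
Full cycle length = 5474

Answer: 5474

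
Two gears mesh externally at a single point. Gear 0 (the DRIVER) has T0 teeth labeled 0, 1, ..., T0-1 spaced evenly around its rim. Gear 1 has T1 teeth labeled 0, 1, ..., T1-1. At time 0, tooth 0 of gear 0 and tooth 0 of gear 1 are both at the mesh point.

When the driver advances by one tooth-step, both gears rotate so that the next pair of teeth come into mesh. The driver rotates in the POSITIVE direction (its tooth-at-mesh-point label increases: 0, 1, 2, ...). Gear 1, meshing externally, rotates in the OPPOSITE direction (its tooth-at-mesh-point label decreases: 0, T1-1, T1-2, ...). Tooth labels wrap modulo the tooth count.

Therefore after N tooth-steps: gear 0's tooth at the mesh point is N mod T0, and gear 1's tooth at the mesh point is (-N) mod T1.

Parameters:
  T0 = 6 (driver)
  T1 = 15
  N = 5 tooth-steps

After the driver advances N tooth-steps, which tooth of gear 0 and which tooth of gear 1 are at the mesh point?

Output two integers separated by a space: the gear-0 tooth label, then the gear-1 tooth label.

Gear 0 (driver, T0=6): tooth at mesh = N mod T0
  5 = 0 * 6 + 5, so 5 mod 6 = 5
  gear 0 tooth = 5
Gear 1 (driven, T1=15): tooth at mesh = (-N) mod T1
  5 = 0 * 15 + 5, so 5 mod 15 = 5
  (-5) mod 15 = (-5) mod 15 = 15 - 5 = 10
Mesh after 5 steps: gear-0 tooth 5 meets gear-1 tooth 10

Answer: 5 10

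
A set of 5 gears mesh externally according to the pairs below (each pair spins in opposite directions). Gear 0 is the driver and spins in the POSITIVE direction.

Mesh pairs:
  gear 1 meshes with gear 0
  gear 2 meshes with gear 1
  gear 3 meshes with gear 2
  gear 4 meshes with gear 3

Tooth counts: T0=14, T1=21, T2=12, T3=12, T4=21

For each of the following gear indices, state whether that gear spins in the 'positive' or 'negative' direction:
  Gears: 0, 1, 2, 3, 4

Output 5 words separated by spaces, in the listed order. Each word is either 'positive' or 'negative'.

Gear 0 (driver): positive (depth 0)
  gear 1: meshes with gear 0 -> depth 1 -> negative (opposite of gear 0)
  gear 2: meshes with gear 1 -> depth 2 -> positive (opposite of gear 1)
  gear 3: meshes with gear 2 -> depth 3 -> negative (opposite of gear 2)
  gear 4: meshes with gear 3 -> depth 4 -> positive (opposite of gear 3)
Queried indices 0, 1, 2, 3, 4 -> positive, negative, positive, negative, positive

Answer: positive negative positive negative positive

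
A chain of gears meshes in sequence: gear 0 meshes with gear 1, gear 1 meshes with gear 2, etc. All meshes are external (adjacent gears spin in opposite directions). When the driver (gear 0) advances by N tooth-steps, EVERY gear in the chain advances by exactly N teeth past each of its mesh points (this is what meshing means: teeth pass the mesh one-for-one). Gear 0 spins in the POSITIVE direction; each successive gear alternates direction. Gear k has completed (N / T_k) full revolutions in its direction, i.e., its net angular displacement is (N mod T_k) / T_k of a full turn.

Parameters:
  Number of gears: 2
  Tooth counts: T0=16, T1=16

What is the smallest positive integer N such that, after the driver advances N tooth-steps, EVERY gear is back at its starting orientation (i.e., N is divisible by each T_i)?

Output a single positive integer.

Gear k returns to start when N is a multiple of T_k.
All gears at start simultaneously when N is a common multiple of [16, 16]; the smallest such N is lcm(16, 16).
Start: lcm = T0 = 16
Fold in T1=16: gcd(16, 16) = 16; lcm(16, 16) = 16 * 16 / 16 = 256 / 16 = 16
Full cycle length = 16

Answer: 16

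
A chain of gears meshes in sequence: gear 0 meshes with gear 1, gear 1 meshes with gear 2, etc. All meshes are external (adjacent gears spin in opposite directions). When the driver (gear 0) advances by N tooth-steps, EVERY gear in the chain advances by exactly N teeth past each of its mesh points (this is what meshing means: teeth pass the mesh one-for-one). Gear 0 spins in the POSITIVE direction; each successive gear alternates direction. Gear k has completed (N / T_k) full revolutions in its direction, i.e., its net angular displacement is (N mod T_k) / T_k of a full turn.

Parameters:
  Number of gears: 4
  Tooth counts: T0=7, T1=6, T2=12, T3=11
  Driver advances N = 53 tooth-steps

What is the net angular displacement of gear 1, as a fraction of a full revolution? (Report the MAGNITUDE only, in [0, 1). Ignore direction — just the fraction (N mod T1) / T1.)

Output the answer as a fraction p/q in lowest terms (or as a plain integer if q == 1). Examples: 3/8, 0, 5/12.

Answer: 5/6

Derivation:
Chain of 4 gears, tooth counts: [7, 6, 12, 11]
  gear 0: T0=7, direction=positive, advance = 53 mod 7 = 4 teeth = 4/7 turn
  gear 1: T1=6, direction=negative, advance = 53 mod 6 = 5 teeth = 5/6 turn
  gear 2: T2=12, direction=positive, advance = 53 mod 12 = 5 teeth = 5/12 turn
  gear 3: T3=11, direction=negative, advance = 53 mod 11 = 9 teeth = 9/11 turn
Gear 1: 53 mod 6 = 5
Fraction = 5 / 6 = 5/6 (gcd(5,6)=1) = 5/6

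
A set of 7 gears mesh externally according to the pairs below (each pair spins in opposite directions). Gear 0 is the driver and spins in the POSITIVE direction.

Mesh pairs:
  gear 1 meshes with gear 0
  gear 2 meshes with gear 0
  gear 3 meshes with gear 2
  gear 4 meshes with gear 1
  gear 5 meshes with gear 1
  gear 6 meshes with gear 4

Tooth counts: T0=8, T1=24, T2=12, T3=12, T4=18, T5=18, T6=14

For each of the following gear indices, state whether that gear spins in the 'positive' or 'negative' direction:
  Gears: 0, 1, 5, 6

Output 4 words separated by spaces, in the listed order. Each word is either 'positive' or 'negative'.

Answer: positive negative positive negative

Derivation:
Gear 0 (driver): positive (depth 0)
  gear 1: meshes with gear 0 -> depth 1 -> negative (opposite of gear 0)
  gear 2: meshes with gear 0 -> depth 1 -> negative (opposite of gear 0)
  gear 3: meshes with gear 2 -> depth 2 -> positive (opposite of gear 2)
  gear 4: meshes with gear 1 -> depth 2 -> positive (opposite of gear 1)
  gear 5: meshes with gear 1 -> depth 2 -> positive (opposite of gear 1)
  gear 6: meshes with gear 4 -> depth 3 -> negative (opposite of gear 4)
Queried indices 0, 1, 5, 6 -> positive, negative, positive, negative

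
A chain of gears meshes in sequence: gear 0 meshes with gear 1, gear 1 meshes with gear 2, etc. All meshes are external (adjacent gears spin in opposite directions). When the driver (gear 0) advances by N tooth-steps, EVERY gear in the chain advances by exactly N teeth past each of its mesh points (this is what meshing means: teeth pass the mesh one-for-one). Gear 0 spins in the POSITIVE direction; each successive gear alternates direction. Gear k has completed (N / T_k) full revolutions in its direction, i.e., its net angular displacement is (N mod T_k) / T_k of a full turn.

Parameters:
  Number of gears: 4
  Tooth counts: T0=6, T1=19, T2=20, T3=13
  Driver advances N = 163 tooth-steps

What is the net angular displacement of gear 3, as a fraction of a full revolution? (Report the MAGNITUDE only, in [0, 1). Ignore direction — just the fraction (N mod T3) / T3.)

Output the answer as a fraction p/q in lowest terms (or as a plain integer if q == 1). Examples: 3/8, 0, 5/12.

Chain of 4 gears, tooth counts: [6, 19, 20, 13]
  gear 0: T0=6, direction=positive, advance = 163 mod 6 = 1 teeth = 1/6 turn
  gear 1: T1=19, direction=negative, advance = 163 mod 19 = 11 teeth = 11/19 turn
  gear 2: T2=20, direction=positive, advance = 163 mod 20 = 3 teeth = 3/20 turn
  gear 3: T3=13, direction=negative, advance = 163 mod 13 = 7 teeth = 7/13 turn
Gear 3: 163 mod 13 = 7
Fraction = 7 / 13 = 7/13 (gcd(7,13)=1) = 7/13

Answer: 7/13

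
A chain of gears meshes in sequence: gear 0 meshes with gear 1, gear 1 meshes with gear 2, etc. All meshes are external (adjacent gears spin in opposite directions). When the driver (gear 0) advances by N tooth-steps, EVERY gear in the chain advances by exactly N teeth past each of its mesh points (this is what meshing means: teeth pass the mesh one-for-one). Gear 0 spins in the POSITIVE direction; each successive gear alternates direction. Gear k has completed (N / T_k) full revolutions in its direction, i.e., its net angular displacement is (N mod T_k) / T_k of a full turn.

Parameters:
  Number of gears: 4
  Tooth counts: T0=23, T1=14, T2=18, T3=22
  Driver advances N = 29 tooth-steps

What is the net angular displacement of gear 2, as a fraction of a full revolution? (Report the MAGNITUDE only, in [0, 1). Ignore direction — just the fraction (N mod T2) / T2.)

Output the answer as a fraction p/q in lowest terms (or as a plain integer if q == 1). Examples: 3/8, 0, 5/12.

Answer: 11/18

Derivation:
Chain of 4 gears, tooth counts: [23, 14, 18, 22]
  gear 0: T0=23, direction=positive, advance = 29 mod 23 = 6 teeth = 6/23 turn
  gear 1: T1=14, direction=negative, advance = 29 mod 14 = 1 teeth = 1/14 turn
  gear 2: T2=18, direction=positive, advance = 29 mod 18 = 11 teeth = 11/18 turn
  gear 3: T3=22, direction=negative, advance = 29 mod 22 = 7 teeth = 7/22 turn
Gear 2: 29 mod 18 = 11
Fraction = 11 / 18 = 11/18 (gcd(11,18)=1) = 11/18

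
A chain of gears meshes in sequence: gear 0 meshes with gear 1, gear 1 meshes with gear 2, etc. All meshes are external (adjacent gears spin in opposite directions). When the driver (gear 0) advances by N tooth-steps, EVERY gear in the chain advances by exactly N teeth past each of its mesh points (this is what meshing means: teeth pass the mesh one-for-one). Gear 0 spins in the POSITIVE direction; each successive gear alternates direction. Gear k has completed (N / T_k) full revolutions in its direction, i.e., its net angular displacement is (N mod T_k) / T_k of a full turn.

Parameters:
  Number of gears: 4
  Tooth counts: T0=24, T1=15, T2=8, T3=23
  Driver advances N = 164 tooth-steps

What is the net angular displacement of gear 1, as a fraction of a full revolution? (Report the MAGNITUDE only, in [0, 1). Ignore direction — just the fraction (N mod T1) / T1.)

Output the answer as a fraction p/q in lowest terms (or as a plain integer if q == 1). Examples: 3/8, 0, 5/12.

Chain of 4 gears, tooth counts: [24, 15, 8, 23]
  gear 0: T0=24, direction=positive, advance = 164 mod 24 = 20 teeth = 20/24 turn
  gear 1: T1=15, direction=negative, advance = 164 mod 15 = 14 teeth = 14/15 turn
  gear 2: T2=8, direction=positive, advance = 164 mod 8 = 4 teeth = 4/8 turn
  gear 3: T3=23, direction=negative, advance = 164 mod 23 = 3 teeth = 3/23 turn
Gear 1: 164 mod 15 = 14
Fraction = 14 / 15 = 14/15 (gcd(14,15)=1) = 14/15

Answer: 14/15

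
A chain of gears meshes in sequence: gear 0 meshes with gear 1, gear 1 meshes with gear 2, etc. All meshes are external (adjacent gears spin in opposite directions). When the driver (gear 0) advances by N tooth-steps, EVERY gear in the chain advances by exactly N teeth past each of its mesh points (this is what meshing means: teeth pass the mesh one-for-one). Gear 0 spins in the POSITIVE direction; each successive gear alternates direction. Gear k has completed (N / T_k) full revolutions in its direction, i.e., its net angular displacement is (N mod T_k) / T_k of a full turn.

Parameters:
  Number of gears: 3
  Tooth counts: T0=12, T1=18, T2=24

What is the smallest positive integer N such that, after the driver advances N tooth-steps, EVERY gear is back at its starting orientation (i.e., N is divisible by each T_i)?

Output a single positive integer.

Answer: 72

Derivation:
Gear k returns to start when N is a multiple of T_k.
All gears at start simultaneously when N is a common multiple of [12, 18, 24]; the smallest such N is lcm(12, 18, 24).
Start: lcm = T0 = 12
Fold in T1=18: gcd(12, 18) = 6; lcm(12, 18) = 12 * 18 / 6 = 216 / 6 = 36
Fold in T2=24: gcd(36, 24) = 12; lcm(36, 24) = 36 * 24 / 12 = 864 / 12 = 72
Full cycle length = 72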